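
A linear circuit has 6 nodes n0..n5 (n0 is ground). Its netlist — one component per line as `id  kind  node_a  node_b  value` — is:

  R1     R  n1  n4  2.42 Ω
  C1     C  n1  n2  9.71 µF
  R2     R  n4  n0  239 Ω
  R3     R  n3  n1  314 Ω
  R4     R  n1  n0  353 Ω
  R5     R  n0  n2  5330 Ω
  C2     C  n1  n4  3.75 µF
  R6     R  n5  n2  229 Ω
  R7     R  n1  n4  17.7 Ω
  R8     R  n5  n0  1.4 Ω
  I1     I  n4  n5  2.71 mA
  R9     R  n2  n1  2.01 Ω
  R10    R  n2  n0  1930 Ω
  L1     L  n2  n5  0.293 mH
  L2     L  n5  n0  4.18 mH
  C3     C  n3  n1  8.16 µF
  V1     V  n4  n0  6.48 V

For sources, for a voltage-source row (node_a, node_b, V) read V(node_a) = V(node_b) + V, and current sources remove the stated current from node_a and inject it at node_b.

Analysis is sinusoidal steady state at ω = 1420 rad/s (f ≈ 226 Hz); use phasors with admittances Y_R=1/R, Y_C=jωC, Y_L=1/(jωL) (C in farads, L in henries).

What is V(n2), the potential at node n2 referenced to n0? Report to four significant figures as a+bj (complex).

1.649+0.6644j V

Element admittances at ω=1420 rad/s:
  Y(R1) = 0.4132+0.000j S between n1,n4
  Y(C1) = 0.000+0.01379j S between n1,n2
  Y(R2) = 0.004184+0.000j S between n4,n0
  Y(R3) = 0.003185+0.000j S between n3,n1
  Y(R4) = 0.002833+0.000j S between n1,n0
  Y(R5) = 0.0001876+0.000j S between n0,n2
  Y(C2) = 0.000+0.005325j S between n1,n4
  Y(R6) = 0.004367+0.000j S between n5,n2
  Y(R7) = 0.05650+0.000j S between n1,n4
  Y(R8) = 0.7143+0.000j S between n5,n0
  I1: injects 0.00271 A into n5 (from n4)
  Y(R9) = 0.4975+0.000j S between n2,n1
  Y(R10) = 0.0005181+0.000j S between n2,n0
  Y(L1) = 0.000-2.403j S between n2,n5
  Y(L2) = 0.000-0.1685j S between n5,n0
  Y(C3) = 0.000+0.01159j S between n3,n1
  V1: constraint V(n4)−V(n0) = 6.48
Assemble and solve the 6×6 MNA system:
  V(n1)=3.980+0.3213j  V(n2)=1.649+0.6644j  V(n3)=3.980+0.3213j  V(n4)=6.480+0.000j  V(n5)=1.590+0.1804j
  i(V1)=-1.206+0.1376j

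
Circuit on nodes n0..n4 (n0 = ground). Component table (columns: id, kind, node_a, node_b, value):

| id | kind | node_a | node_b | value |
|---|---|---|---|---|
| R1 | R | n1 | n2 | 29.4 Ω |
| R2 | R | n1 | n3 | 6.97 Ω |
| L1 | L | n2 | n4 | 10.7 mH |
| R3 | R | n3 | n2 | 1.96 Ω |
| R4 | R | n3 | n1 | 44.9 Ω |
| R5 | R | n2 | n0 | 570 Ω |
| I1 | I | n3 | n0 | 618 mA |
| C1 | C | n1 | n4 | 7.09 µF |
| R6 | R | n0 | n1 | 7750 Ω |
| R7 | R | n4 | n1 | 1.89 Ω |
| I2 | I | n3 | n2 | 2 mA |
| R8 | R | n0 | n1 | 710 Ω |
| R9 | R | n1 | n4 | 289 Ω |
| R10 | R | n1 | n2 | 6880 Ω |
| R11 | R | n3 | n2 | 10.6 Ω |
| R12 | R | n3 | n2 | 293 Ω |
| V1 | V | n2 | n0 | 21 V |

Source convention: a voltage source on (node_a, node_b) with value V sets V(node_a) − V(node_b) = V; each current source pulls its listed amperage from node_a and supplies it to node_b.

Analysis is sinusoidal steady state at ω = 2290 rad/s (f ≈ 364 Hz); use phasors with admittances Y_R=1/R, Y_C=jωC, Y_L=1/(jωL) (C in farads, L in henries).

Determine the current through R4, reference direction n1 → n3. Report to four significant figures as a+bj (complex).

0.001691-0.003887j A

Apply KCL at each of the 4 non-ground nodes and solve the resulting linear system.
Node n1: branches {R1, R2, R4, C1, R6, R7, R8, R9, R10} → V_1 = 20.08-0.2221j
Node n2: branches {R1, L1, R3, R5, I2, R10, R11, R12, V1} → V_2 = 21.00+0.000j
Node n3: branches {R2, R3, R4, I1, I2, R11, R12} → V_3 = 20.00-0.04758j
Node n4: branches {L1, C1, R7, R9} → V_4 = 20.10-0.2919j
Source currents: i(V1)=-0.6857+0.0003415j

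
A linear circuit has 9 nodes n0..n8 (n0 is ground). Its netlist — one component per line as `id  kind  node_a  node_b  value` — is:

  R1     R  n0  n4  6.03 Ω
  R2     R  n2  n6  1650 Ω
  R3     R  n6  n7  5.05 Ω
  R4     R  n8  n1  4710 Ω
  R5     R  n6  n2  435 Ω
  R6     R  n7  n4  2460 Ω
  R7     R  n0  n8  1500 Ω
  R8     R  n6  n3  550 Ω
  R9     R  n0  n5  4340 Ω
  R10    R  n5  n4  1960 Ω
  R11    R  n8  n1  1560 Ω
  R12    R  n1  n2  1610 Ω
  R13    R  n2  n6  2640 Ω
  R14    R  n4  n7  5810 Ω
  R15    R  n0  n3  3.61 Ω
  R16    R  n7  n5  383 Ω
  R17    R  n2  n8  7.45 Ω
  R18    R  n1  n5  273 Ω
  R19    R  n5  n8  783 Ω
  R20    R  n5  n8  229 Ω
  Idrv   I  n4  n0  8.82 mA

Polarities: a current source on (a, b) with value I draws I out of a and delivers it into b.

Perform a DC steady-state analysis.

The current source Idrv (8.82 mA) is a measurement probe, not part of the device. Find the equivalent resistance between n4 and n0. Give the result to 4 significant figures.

R_eq = 6.002 Ω

Apply KCL at each of the 8 non-ground nodes and solve the resulting linear system.
Node n1: branches {R4, R11, R12, R18} → V_1 = -0.01610
Node n2: branches {R2, R5, R12, R13, R17} → V_2 = -0.01498
Node n3: branches {R8, R15} → V_3 = -9.657e-05
Node n4: branches {R1, R6, R10, R14, Idrv} → V_4 = -0.05294
Node n5: branches {R9, R10, R16, R18, R19, R20} → V_5 = -0.01655
Node n6: branches {R2, R3, R5, R8, R13} → V_6 = -0.01481
Node n7: branches {R3, R6, R14, R16} → V_7 = -0.01494
Node n8: branches {R4, R7, R11, R17, R19, R20} → V_8 = -0.01498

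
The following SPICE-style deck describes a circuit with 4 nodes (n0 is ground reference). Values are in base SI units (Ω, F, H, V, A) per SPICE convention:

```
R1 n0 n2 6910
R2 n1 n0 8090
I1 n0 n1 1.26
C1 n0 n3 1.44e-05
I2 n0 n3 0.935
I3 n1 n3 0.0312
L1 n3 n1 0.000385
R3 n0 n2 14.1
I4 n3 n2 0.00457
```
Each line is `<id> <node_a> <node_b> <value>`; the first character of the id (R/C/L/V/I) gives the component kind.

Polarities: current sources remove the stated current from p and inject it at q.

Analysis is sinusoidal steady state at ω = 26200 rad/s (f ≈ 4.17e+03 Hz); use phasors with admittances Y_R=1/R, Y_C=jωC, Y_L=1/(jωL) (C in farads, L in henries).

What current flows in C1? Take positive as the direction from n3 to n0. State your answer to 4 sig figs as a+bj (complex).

2.190-0.0008145j A

Element admittances at ω=26200 rad/s:
  Y(R1) = 0.0001447+0.000j S between n0,n2
  Y(R2) = 0.0001236+0.000j S between n1,n0
  I1: injects 1.26 A into n1 (from n0)
  Y(C1) = 0.000+0.3773j S between n0,n3
  I2: injects 0.935 A into n3 (from n0)
  I3: injects 0.0312 A into n3 (from n1)
  Y(L1) = 0.000-0.09914j S between n3,n1
  Y(R3) = 0.07092+0.000j S between n0,n2
  I4: injects 0.00457 A into n2 (from n3)
Assemble and solve the 3×3 MNA system:
  V(n1)=0.006057+6.589j  V(n2)=0.06431+0.000j  V(n3)=-0.002159-5.806j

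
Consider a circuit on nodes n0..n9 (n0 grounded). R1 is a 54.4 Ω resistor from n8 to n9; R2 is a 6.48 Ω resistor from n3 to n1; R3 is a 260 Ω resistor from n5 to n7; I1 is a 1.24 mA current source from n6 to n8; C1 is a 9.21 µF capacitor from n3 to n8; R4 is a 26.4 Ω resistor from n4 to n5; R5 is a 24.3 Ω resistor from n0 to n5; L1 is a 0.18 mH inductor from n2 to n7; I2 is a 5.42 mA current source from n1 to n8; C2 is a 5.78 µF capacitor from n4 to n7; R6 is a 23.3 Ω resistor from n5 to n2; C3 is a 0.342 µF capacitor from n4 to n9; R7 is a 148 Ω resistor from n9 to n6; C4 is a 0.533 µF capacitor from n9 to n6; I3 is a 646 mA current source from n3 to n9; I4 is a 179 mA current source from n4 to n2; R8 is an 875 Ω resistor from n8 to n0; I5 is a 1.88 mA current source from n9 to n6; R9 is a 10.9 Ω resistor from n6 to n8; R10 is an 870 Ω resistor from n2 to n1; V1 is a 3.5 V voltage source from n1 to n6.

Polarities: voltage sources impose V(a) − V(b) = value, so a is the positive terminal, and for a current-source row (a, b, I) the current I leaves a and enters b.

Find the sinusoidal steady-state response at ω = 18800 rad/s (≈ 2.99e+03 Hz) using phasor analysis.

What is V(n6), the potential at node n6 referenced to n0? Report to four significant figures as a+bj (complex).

-21.10+2.924j V

MNA unknowns: 9 node voltages V₁..V_9 plus 1 source current (V1)
R1: Y=0.01838+0.000j on G[8,9]
R2: Y=0.1543+0.000j on G[3,1]
R3: Y=0.003846+0.000j on G[5,7]
I1: z[6]−=0.00124, z[8]+=0.00124
C1: Y=0.000+0.1731j on G[3,8]
R4: Y=0.03788+0.000j on G[4,5]
R5: Y=0.04115+0.000j on G[0,5]
L1: Y=0.000-0.2955j on G[2,7]
I2: z[1]−=0.00542, z[8]+=0.00542
C2: Y=0.000+0.1087j on G[4,7]
R6: Y=0.04292+0.000j on G[5,2]
C3: Y=0.000+0.006430j on G[4,9]
R7: Y=0.006757+0.000j on G[9,6]
C4: Y=0.000+0.01002j on G[9,6]
I3: z[3]−=0.646, z[9]+=0.646
I4: z[4]−=0.179, z[2]+=0.179
R8: Y=0.001143+0.000j on G[8,0]
I5: z[9]−=0.00188, z[6]+=0.00188
R9: Y=0.09174+0.000j on G[6,8]
R10: Y=0.001149+0.000j on G[2,1]
V1: row V1−V6=3.5, i_V1 at 1,6
solve → V1=-17.60+2.924j, V2=0.8829-0.3996j, V3=-19.94+2.954j, V4=0.7399+0.4220j, V5=0.5530-0.03634j, V6=-21.10+2.924j, V7=0.9486-0.8855j, V8=-19.91+1.308j, V9=-0.08683-6.422j
aux → i_V1=-0.3452+0.0008134j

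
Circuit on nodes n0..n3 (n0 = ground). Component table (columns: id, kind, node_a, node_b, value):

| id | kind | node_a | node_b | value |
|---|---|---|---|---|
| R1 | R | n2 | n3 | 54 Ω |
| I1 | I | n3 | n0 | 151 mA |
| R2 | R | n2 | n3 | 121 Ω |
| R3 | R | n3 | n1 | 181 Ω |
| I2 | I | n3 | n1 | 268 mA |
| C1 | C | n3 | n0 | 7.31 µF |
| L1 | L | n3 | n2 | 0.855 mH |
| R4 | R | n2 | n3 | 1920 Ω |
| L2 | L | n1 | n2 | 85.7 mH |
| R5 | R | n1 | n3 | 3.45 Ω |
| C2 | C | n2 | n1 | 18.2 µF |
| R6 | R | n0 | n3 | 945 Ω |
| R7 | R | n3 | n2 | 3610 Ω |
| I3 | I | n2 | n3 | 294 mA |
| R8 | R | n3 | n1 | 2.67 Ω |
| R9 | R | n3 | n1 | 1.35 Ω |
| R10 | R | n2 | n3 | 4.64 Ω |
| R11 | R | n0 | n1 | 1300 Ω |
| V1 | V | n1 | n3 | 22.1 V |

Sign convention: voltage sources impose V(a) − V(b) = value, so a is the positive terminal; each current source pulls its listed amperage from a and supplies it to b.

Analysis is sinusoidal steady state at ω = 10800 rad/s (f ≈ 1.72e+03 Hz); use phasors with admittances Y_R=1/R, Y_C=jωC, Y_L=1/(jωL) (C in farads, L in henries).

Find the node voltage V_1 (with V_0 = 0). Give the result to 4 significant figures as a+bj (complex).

Element admittances at ω=10800 rad/s:
  Y(R1) = 0.01852+0.000j S between n2,n3
  I1: injects 0.151 A into n0 (from n3)
  Y(R2) = 0.008264+0.000j S between n2,n3
  Y(R3) = 0.005525+0.000j S between n3,n1
  I2: injects 0.268 A into n1 (from n3)
  Y(C1) = 0.000+0.07895j S between n3,n0
  Y(L1) = 0.000-0.1083j S between n3,n2
  Y(R4) = 0.0005208+0.000j S between n2,n3
  Y(L2) = 0.000-0.001080j S between n1,n2
  Y(R5) = 0.2899+0.000j S between n1,n3
  Y(C2) = 0.000+0.1966j S between n2,n1
  Y(R6) = 0.001058+0.000j S between n0,n3
  Y(R7) = 0.0002770+0.000j S between n3,n2
  I3: injects 0.294 A into n3 (from n2)
  Y(R8) = 0.3745+0.000j S between n3,n1
  Y(R9) = 0.7407+0.000j S between n3,n1
  Y(R10) = 0.2155+0.000j S between n2,n3
  Y(R11) = 0.0007692+0.000j S between n0,n1
  V1: constraint V(n1)−V(n3) = 22.1
Assemble and solve the 4×4 MNA system:
  V(n1)=22.05+2.127j  V(n2)=4.526+18.26j  V(n3)=-0.04923+2.127j
  i(V1)=-34.08-3.427j

22.05+2.127j V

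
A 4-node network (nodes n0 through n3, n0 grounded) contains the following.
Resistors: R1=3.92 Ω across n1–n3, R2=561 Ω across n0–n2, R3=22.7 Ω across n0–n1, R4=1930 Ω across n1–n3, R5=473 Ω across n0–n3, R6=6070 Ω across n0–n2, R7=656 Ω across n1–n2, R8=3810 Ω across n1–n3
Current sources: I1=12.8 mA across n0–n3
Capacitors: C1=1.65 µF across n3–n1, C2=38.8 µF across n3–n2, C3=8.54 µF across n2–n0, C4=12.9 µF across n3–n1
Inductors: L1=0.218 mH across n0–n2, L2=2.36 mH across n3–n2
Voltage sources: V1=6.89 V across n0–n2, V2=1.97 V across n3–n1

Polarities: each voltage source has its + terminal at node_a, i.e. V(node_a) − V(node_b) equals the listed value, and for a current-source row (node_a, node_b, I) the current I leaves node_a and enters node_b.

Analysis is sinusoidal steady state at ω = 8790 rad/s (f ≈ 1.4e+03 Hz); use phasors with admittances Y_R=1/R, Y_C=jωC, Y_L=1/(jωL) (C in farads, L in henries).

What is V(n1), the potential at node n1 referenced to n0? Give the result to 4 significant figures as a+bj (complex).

-8.632-1.399j V

Element admittances at ω=8790 rad/s:
  Y(R1) = 0.2551+0.000j S between n1,n3
  Y(R2) = 0.001783+0.000j S between n0,n2
  Y(R3) = 0.04405+0.000j S between n0,n1
  Y(R4) = 0.0005181+0.000j S between n1,n3
  I1: injects 0.0128 A into n3 (from n0)
  Y(R5) = 0.002114+0.000j S between n0,n3
  Y(R6) = 0.0001647+0.000j S between n0,n2
  Y(C1) = 0.000+0.01450j S between n3,n1
  Y(R7) = 0.001524+0.000j S between n1,n2
  Y(C2) = 0.000+0.3411j S between n3,n2
  Y(C3) = 0.000+0.07507j S between n2,n0
  Y(C4) = 0.000+0.1134j S between n3,n1
  Y(R8) = 0.0002625+0.000j S between n1,n3
  Y(L1) = 0.000-0.5219j S between n0,n2
  Y(L2) = 0.000-0.04821j S between n3,n2
  V1: constraint V(n0)−V(n2) = 6.89
  V2: constraint V(n3)−V(n1) = 1.97
Assemble and solve the 5×5 MNA system:
  V(n1)=-8.632-1.399j  V(n2)=-6.890+0.000j  V(n3)=-6.662-1.399j
  i(V1)=-0.4206+3.014j  i(V2)=-0.8870-0.3157j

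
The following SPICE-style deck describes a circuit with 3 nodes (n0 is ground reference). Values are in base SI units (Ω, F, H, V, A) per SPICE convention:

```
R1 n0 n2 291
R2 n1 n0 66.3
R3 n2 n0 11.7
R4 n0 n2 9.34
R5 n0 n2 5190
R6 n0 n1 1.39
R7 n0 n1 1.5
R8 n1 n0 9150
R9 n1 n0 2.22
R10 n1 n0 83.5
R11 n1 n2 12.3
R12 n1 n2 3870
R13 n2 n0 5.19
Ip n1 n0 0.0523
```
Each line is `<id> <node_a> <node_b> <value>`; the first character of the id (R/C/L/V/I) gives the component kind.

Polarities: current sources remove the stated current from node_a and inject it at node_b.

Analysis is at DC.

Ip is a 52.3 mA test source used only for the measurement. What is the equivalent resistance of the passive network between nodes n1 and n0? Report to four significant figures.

R_eq = 0.5178 Ω

Apply KCL at each of the 2 non-ground nodes and solve the resulting linear system.
Node n1: branches {R2, R6, R7, R8, R9, R10, R11, R12, Ip} → V_1 = -0.02708
Node n2: branches {R1, R3, R4, R5, R11, R12, R13} → V_2 = -0.004696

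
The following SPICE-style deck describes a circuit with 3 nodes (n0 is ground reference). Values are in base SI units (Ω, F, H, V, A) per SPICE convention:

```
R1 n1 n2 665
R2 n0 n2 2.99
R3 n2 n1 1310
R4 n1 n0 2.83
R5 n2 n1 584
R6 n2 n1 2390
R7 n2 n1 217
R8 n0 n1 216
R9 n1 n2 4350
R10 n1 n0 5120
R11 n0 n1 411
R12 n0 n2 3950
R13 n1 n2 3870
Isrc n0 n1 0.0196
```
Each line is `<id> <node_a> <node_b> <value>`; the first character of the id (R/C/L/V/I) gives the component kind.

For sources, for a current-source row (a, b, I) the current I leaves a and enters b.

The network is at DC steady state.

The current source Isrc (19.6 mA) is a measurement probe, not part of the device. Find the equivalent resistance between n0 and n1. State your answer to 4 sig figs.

MNA unknowns: 2 node voltages V₁..V_2
R1: Y=0.001504 on G[1,2]
R2: Y=0.3344 on G[0,2]
R3: Y=0.0007634 on G[2,1]
R4: Y=0.3534 on G[1,0]
R5: Y=0.001712 on G[2,1]
R6: Y=0.0004184 on G[2,1]
R7: Y=0.004608 on G[2,1]
R8: Y=0.004630 on G[0,1]
R9: Y=0.0002299 on G[1,2]
R10: Y=0.0001953 on G[1,0]
R11: Y=0.002433 on G[0,1]
R12: Y=0.0002532 on G[0,2]
R13: Y=0.0002584 on G[1,2]
Isrc: z[0]−=0.0196, z[1]+=0.0196
solve → V1=0.05299, V2=0.001462

R_eq = 2.704 Ω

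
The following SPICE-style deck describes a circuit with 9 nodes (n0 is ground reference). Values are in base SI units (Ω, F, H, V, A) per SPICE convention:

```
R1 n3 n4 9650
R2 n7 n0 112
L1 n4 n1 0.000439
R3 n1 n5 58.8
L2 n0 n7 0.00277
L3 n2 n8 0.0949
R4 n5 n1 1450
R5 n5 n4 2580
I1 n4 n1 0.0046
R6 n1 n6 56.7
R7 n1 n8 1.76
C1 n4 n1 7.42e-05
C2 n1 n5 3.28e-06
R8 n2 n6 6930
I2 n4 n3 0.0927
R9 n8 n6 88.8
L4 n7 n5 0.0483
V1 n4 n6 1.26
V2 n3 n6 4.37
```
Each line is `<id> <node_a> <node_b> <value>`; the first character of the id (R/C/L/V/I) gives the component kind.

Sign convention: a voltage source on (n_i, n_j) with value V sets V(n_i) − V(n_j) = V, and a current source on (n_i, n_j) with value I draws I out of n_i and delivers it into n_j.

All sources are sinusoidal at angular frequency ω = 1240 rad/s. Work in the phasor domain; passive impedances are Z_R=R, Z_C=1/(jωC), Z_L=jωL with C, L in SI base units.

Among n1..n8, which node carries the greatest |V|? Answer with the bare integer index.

3

Apply KCL at each of the 8 non-ground nodes and solve the resulting linear system.
Node n1: branches {L1, R3, R4, I1, R6, R7, C1, C2} → V_1 = -8.959e-05-0.0003692j
Node n2: branches {L3, R8} → V_2 = -0.02554-0.02096j
Node n3: branches {R1, I2, V2} → V_3 = 3.110+0.01780j
Node n4: branches {R1, L1, R5, I1, C1, I2, V1} → V_4 = 0.0002161+0.01780j
Node n5: branches {R3, R4, R5, C2, L4} → V_5 = 0.000+0.000j
Node n6: branches {R6, R8, R9, V1, V2} → V_6 = -1.260+0.01780j
Node n7: branches {R2, L2, L4} → V_7 = 0.000+0.000j
Node n8: branches {L3, R7, R9} → V_8 = -0.02488-6.503e-06j
Source currents: i(V1)=-0.1287+0.0005265j, i(V2)=0.09238+0.000j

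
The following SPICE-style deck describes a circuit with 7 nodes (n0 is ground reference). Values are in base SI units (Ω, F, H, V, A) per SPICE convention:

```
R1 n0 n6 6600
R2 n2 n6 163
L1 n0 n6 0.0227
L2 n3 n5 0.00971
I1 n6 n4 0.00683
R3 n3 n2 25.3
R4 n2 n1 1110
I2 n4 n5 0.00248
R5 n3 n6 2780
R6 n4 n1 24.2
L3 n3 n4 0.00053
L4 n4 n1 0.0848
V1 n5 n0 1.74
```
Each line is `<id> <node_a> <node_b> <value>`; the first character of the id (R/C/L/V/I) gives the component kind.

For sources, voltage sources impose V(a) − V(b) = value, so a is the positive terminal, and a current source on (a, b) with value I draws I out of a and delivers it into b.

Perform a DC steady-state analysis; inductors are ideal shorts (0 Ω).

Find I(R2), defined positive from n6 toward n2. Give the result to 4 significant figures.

Element admittances at DC:
  Y(R1) = 0.0001515 S between n0,n6
  Y(R2) = 0.006135 S between n2,n6
  L1: short n0↔n6 (DC inductor)
  L2: short n3↔n5 (DC inductor)
  I1: injects 0.00683 A into n4 (from n6)
  Y(R3) = 0.03953 S between n3,n2
  Y(R4) = 0.0009009 S between n2,n1
  I2: injects 0.00248 A into n5 (from n4)
  Y(R5) = 0.0003597 S between n3,n6
  Y(R6) = 0.04132 S between n4,n1
  L3: short n3↔n4 (DC inductor)
  L4: short n4↔n1 (DC inductor)
  V1: constraint V(n5)−V(n0) = 1.74
Assemble and solve the 11×11 MNA system:
  V(n1)=1.740  V(n2)=1.511  V(n3)=1.740  V(n4)=1.740  V(n5)=1.740  V(n6)=0.000
  i(L1)=-0.003064  i(L2)=-0.005544  i(L3)=-0.004143  i(L4)=0.0002065  i(V1)=-0.003064

-0.009268 A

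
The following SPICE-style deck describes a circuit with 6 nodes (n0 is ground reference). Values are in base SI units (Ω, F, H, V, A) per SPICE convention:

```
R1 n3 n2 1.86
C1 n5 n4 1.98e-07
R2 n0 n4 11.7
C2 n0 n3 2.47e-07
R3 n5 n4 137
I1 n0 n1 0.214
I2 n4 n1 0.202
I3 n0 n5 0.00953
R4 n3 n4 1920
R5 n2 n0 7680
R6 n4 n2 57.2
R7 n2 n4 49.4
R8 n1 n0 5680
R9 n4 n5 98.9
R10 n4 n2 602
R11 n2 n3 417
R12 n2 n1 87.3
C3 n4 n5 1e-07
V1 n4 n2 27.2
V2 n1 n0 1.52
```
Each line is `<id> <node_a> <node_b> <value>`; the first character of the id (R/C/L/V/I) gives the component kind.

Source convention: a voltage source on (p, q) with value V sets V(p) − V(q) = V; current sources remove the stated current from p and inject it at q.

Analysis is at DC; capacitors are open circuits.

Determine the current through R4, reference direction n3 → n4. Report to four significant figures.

-0.01415 A

Element admittances at DC:
  Y(R1) = 0.5376 S between n3,n2
  Y(C1) = 0.000 S between n5,n4
  Y(R2) = 0.08547 S between n0,n4
  Y(C2) = 0.000 S between n0,n3
  Y(R3) = 0.007299 S between n5,n4
  I1: injects 0.214 A into n1 (from n0)
  I2: injects 0.202 A into n1 (from n4)
  I3: injects 0.00953 A into n5 (from n0)
  Y(R4) = 0.0005208 S between n3,n4
  Y(R5) = 0.0001302 S between n2,n0
  Y(R6) = 0.01748 S between n4,n2
  Y(R7) = 0.02024 S between n2,n4
  Y(R8) = 0.0001761 S between n1,n0
  Y(R9) = 0.01011 S between n4,n5
  Y(R10) = 0.001661 S between n4,n2
  Y(R11) = 0.002398 S between n2,n3
  Y(R12) = 0.01145 S between n2,n1
  Y(C3) = 0.000 S between n4,n5
  V1: constraint V(n4)−V(n2) = 27.2
  V2: constraint V(n1)−V(n0) = 1.52
Assemble and solve the 7×7 MNA system:
  V(n1)=1.520  V(n2)=-25.76  V(n3)=-25.73  V(n4)=1.443  V(n5)=1.990
  i(V1)=-1.401  i(V2)=0.1033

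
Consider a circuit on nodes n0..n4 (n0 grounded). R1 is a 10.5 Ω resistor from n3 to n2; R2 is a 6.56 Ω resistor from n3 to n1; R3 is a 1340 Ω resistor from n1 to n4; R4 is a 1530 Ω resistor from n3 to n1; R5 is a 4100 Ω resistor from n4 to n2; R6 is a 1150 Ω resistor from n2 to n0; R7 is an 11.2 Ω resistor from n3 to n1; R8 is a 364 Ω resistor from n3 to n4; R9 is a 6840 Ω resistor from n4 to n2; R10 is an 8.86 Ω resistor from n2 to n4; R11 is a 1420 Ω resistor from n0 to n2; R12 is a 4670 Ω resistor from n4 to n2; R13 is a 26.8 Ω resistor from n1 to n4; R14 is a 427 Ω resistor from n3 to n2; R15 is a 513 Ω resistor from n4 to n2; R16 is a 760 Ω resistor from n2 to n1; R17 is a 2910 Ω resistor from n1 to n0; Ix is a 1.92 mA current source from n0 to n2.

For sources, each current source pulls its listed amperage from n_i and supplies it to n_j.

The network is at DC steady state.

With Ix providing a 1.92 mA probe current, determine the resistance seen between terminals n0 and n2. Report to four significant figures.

MNA unknowns: 4 node voltages V₁..V_4
R1: Y=0.09524 on G[3,2]
R2: Y=0.1524 on G[3,1]
R3: Y=0.0007463 on G[1,4]
R4: Y=0.0006536 on G[3,1]
R5: Y=0.0002439 on G[4,2]
R6: Y=0.0008696 on G[2,0]
R7: Y=0.08929 on G[3,1]
R8: Y=0.002747 on G[3,4]
R9: Y=0.0001462 on G[4,2]
R10: Y=0.1129 on G[2,4]
R11: Y=0.0007042 on G[0,2]
R12: Y=0.0002141 on G[4,2]
R13: Y=0.03731 on G[1,4]
R14: Y=0.002342 on G[3,2]
R15: Y=0.001949 on G[4,2]
R16: Y=0.001316 on G[2,1]
R17: Y=0.0003436 on G[1,0]
Ix: z[0]−=0.00192, z[2]+=0.00192
solve → V1=0.9985, V2=1.002, V3=0.9995, V4=1.001

R_eq = 521.9 Ω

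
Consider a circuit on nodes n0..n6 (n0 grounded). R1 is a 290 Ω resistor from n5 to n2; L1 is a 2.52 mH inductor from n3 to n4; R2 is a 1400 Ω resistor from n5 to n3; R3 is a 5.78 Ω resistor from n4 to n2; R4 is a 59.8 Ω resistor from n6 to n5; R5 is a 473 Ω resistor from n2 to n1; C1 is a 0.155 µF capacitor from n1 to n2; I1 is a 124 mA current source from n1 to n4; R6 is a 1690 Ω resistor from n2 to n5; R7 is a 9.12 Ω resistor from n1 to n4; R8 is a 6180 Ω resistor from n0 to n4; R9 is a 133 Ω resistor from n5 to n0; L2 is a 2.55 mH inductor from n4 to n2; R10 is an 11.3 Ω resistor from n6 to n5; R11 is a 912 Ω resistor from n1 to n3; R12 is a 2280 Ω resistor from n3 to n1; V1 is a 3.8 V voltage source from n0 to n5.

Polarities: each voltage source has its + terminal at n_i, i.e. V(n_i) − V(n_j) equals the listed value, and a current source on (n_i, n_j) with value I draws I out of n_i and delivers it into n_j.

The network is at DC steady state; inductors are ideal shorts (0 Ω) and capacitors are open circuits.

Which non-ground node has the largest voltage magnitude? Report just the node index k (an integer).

Apply KCL at each of the 6 non-ground nodes and solve the resulting linear system.
Node n1: branches {R5, C1, I1, R7, R11, R12} → V_1 = -4.769
Node n2: branches {R1, R3, R5, C1, R6, L2} → V_2 = -3.675
Node n3: branches {L1, R2, R11, R12} → V_3 = -3.675
Node n4: branches {L1, R3, I1, R7, R8, L2} → V_4 = -3.675
Node n5: branches {R1, R2, R4, R6, R9, R10, V1} → V_5 = -3.800
Node n6: branches {R4, R10} → V_6 = -3.800
Source currents: i(L1)=-0.001769, i(L2)=0.002819, i(V1)=-0.02917

1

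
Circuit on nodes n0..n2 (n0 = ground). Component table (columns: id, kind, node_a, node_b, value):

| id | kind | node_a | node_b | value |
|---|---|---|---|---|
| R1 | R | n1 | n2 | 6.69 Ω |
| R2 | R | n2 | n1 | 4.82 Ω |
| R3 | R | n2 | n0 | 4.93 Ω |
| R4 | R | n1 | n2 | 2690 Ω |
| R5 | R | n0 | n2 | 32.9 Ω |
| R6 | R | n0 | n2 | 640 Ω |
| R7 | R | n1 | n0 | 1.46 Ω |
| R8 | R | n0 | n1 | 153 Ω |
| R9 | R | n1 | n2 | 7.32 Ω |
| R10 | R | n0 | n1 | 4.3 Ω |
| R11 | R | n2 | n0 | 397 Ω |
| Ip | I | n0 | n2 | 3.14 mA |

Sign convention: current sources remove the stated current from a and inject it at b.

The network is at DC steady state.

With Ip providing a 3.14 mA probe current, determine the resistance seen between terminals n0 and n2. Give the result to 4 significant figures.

R_eq = 1.788 Ω

Apply KCL at each of the 2 non-ground nodes and solve the resulting linear system.
Node n1: branches {R1, R2, R4, R7, R8, R9, R10} → V_1 = 0.001956
Node n2: branches {R1, R2, R3, R4, R5, R6, R9, R11, Ip} → V_2 = 0.005615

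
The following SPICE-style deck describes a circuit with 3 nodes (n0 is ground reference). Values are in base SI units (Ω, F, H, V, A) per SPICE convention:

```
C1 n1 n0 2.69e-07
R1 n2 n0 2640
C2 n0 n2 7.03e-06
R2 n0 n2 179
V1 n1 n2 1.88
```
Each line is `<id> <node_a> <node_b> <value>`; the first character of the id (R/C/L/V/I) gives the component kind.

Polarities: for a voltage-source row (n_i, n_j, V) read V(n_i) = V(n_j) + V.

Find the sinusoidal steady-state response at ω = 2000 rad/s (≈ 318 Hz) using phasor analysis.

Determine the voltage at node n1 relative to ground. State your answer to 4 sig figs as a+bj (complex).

1.821-0.02426j V

MNA unknowns: 2 node voltages V₁..V_2 plus 1 source current (V1)
C1: Y=0.000+0.0005380j on G[1,0]
R1: Y=0.0003788+0.000j on G[2,0]
C2: Y=0.000+0.01406j on G[0,2]
R2: Y=0.005587+0.000j on G[0,2]
V1: row V1−V2=1.88, i_V1 at 1,2
solve → V1=1.821-0.02426j, V2=-0.05937-0.02426j
aux → i_V1=-1.305e-05-0.0009795j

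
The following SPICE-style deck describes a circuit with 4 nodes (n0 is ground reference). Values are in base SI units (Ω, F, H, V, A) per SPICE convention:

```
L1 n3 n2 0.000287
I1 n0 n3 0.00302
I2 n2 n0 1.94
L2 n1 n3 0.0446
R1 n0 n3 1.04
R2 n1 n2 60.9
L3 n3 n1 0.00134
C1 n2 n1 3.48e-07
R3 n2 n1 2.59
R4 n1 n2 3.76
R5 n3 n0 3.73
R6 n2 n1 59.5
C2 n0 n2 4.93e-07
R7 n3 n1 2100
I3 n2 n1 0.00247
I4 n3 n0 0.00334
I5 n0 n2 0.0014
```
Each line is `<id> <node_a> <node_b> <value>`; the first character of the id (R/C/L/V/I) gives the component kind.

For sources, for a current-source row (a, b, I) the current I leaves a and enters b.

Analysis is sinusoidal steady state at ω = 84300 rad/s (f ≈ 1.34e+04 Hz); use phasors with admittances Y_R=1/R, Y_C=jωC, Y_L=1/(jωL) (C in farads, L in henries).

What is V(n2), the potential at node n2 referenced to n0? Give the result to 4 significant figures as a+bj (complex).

Element admittances at ω=84300 rad/s:
  Y(L1) = 0.000-0.04133j S between n3,n2
  I1: injects 0.00302 A into n3 (from n0)
  I2: injects 1.94 A into n0 (from n2)
  Y(L2) = 0.000-0.0002660j S between n1,n3
  Y(R1) = 0.9615+0.000j S between n0,n3
  Y(R2) = 0.01642+0.000j S between n1,n2
  Y(L3) = 0.000-0.008853j S between n3,n1
  Y(C1) = 0.000+0.02934j S between n2,n1
  Y(R3) = 0.3861+0.000j S between n2,n1
  Y(R4) = 0.2660+0.000j S between n1,n2
  Y(R5) = 0.2681+0.000j S between n3,n0
  Y(R6) = 0.01681+0.000j S between n2,n1
  Y(C2) = 0.000+0.04156j S between n0,n2
  Y(R7) = 0.0004762+0.000j S between n3,n1
  I3: injects 0.00247 A into n1 (from n2)
  I4: injects 0.00334 A into n0 (from n3)
  I5: injects 0.0014 A into n2 (from n0)
Assemble and solve the 3×3 MNA system:
  V(n1)=-58.93-203.5j  V(n2)=-61.68-202.8j  V(n3)=-8.433+2.085j

-61.68-202.8j V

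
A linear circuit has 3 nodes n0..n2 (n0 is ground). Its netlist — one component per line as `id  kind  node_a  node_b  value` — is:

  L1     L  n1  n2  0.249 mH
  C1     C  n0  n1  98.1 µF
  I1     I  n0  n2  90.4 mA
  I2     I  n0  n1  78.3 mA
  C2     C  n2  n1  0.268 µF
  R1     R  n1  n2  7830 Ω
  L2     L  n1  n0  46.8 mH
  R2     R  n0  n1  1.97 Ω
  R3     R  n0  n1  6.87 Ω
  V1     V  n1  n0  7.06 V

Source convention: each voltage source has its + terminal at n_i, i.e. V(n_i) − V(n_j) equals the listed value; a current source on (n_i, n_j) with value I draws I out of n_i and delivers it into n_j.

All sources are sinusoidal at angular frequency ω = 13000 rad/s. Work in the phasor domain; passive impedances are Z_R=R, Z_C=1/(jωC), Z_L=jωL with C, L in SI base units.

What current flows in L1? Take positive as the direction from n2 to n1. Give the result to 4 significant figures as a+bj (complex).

0.09143-3.823e-05j A

Element admittances at ω=13000 rad/s:
  Y(L1) = 0.000-0.3089j S between n1,n2
  Y(C1) = 0.000+1.275j S between n0,n1
  I1: injects 0.0904 A into n2 (from n0)
  I2: injects 0.0783 A into n1 (from n0)
  Y(C2) = 0.000+0.003484j S between n2,n1
  Y(R1) = 0.0001277+0.000j S between n1,n2
  Y(L2) = 0.000-0.001644j S between n1,n0
  Y(R2) = 0.5076+0.000j S between n0,n1
  Y(R3) = 0.1456+0.000j S between n0,n1
  V1: constraint V(n1)−V(n0) = 7.06
Assemble and solve the 3×3 MNA system:
  V(n1)=7.060+0.000j  V(n2)=7.060+0.2960j
  i(V1)=-4.443-8.992j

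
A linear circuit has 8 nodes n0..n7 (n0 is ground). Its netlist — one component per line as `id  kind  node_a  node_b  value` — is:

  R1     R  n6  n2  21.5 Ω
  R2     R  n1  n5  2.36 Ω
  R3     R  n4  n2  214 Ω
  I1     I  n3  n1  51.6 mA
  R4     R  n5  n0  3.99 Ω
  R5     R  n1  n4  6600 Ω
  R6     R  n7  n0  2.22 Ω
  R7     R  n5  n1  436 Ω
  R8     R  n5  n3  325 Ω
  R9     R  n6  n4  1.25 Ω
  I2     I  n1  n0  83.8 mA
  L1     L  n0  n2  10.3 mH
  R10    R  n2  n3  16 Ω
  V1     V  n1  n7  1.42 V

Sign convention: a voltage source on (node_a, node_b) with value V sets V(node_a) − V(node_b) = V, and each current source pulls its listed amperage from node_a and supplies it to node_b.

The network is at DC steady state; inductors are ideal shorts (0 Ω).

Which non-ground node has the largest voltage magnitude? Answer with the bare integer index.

1

Apply KCL at each of the 7 non-ground nodes and solve the resulting linear system.
Node n1: branches {R2, I1, R5, R7, I2, V1} → V_1 = 0.9940
Node n2: branches {R1, R3, L1, R10} → V_2 = 0.000
Node n3: branches {I1, R8, R10} → V_3 = -0.7578
Node n4: branches {R3, R5, R9} → V_4 = 0.003088
Node n5: branches {R2, R4, R7, R8} → V_5 = 0.6196
Node n6: branches {R1, R9} → V_6 = 0.002918
Node n7: branches {R6, V1} → V_7 = -0.4260
Source currents: i(L1)=0.04721, i(V1)=-0.1919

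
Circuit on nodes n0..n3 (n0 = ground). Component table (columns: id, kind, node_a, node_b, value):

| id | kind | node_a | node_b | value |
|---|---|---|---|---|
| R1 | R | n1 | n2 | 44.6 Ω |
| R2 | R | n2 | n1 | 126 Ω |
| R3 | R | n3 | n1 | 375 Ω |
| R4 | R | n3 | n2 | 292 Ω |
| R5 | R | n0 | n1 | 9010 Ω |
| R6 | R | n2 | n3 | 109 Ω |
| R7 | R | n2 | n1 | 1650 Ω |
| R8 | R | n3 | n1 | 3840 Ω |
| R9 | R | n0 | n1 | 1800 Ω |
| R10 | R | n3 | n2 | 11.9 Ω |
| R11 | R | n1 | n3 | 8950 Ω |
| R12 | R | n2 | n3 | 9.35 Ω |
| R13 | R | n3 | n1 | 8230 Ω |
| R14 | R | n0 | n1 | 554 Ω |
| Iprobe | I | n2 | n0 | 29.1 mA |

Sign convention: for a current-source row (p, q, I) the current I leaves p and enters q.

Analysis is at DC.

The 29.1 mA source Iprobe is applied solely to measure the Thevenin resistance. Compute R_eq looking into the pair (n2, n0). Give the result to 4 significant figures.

Element admittances at DC:
  Y(R1) = 0.02242 S between n1,n2
  Y(R2) = 0.007937 S between n2,n1
  Y(R3) = 0.002667 S between n3,n1
  Y(R4) = 0.003425 S between n3,n2
  Y(R5) = 0.0001110 S between n0,n1
  Y(R6) = 0.009174 S between n2,n3
  Y(R7) = 0.0006061 S between n2,n1
  Y(R8) = 0.0002604 S between n3,n1
  Y(R9) = 0.0005556 S between n0,n1
  Y(R10) = 0.08403 S between n3,n2
  Y(R11) = 0.0001117 S between n1,n3
  Y(R12) = 0.1070 S between n2,n3
  Y(R13) = 0.0001215 S between n3,n1
  Y(R14) = 0.001805 S between n0,n1
  Iprobe: injects 0.0291 A into n0 (from n2)
Assemble and solve the 3×3 MNA system:
  V(n1)=-11.77  V(n2)=-12.63  V(n3)=-12.61

R_eq = 433.9 Ω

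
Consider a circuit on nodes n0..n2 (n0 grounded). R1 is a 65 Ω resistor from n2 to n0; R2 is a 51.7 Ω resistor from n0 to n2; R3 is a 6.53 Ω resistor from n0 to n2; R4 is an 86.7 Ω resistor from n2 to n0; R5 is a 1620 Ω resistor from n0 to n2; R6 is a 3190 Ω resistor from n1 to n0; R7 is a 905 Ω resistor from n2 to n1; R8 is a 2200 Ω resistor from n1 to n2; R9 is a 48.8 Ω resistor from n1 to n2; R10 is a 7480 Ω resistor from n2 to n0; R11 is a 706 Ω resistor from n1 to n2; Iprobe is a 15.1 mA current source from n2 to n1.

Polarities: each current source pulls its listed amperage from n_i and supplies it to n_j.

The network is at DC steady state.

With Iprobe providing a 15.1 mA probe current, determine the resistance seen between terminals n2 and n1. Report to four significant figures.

Apply KCL at each of the 2 non-ground nodes and solve the resulting linear system.
Node n1: branches {R6, R7, R8, R9, R11, Iprobe} → V_1 = 0.6340
Node n2: branches {R1, R2, R3, R4, R5, R7, R8, R9, R10, R11, Iprobe} → V_2 = -0.0009929

R_eq = 42.05 Ω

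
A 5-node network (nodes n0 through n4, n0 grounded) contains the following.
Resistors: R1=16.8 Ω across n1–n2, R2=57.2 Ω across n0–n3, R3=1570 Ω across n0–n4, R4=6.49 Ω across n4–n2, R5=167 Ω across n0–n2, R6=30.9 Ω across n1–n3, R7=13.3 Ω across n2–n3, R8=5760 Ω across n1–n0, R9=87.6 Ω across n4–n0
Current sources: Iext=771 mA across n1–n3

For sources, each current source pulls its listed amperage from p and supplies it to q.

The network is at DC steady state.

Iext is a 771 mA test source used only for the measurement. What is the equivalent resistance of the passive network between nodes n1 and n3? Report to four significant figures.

R_eq = 14.86 Ω

Element admittances at DC:
  Y(R1) = 0.05952 S between n1,n2
  Y(R2) = 0.01748 S between n0,n3
  Y(R3) = 0.0006369 S between n0,n4
  Y(R4) = 0.1541 S between n4,n2
  Y(R5) = 0.005988 S between n0,n2
  Y(R6) = 0.03236 S between n1,n3
  Y(R7) = 0.07519 S between n2,n3
  Y(R8) = 0.0001736 S between n1,n0
  Y(R9) = 0.01142 S between n4,n0
  Iext: injects 0.771 A into n3 (from n1)
Assemble and solve the 4×4 MNA system:
  V(n1)=-9.054  V(n2)=-2.358  V(n3)=2.405  V(n4)=-2.187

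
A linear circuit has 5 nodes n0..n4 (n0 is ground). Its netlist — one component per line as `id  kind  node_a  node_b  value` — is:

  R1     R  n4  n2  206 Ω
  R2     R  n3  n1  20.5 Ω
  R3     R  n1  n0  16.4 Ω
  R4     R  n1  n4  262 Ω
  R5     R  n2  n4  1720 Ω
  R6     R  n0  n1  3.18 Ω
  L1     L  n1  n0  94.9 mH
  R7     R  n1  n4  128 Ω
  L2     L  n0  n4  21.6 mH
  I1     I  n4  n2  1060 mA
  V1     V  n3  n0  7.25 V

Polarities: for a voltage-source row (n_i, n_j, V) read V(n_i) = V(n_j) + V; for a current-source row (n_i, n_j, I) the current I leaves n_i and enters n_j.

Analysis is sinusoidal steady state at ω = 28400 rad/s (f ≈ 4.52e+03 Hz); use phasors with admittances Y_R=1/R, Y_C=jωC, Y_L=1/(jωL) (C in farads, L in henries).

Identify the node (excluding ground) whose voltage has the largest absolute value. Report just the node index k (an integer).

Element admittances at ω=28400 rad/s:
  Y(R1) = 0.004854+0.000j S between n4,n2
  Y(R2) = 0.04878+0.000j S between n3,n1
  Y(R3) = 0.06098+0.000j S between n1,n0
  Y(R4) = 0.003817+0.000j S between n1,n4
  Y(R5) = 0.0005814+0.000j S between n2,n4
  Y(R6) = 0.3145+0.000j S between n0,n1
  Y(L1) = 0.000-0.0003710j S between n1,n0
  Y(R7) = 0.007812+0.000j S between n1,n4
  Y(L2) = 0.000-0.001630j S between n0,n4
  I1: injects 1.06 A into n2 (from n4)
  V1: constraint V(n3)−V(n0) = 7.25
Assemble and solve the 5×5 MNA system:
  V(n1)=0.8332+0.003867j  V(n2)=195.8+0.1183j  V(n3)=7.250+0.000j  V(n4)=0.8166+0.1183j
  i(V1)=-0.3130+0.0001886j

2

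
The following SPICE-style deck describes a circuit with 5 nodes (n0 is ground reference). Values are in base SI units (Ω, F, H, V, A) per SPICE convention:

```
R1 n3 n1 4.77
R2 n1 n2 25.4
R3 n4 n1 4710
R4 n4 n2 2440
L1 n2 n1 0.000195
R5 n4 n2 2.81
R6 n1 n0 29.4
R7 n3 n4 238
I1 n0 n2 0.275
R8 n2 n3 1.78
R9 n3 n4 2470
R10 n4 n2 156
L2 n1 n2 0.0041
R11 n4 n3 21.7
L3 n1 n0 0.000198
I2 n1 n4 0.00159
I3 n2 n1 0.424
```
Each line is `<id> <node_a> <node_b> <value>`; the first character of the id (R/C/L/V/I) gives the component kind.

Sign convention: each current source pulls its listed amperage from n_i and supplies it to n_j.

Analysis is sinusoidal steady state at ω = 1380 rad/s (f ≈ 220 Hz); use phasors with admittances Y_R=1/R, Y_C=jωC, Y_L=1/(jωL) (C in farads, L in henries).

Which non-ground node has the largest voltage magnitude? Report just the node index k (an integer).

1

Apply KCL at each of the 4 non-ground nodes and solve the resulting linear system.
Node n1: branches {R1, R2, R3, L1, R6, L2, L3, I2, I3} → V_1 = 0.0006983+0.07513j
Node n2: branches {R2, R4, L1, R5, I1, R8, R10, L2, I3} → V_2 = -0.001198+0.03735j
Node n3: branches {R1, R7, R8, R9, R11} → V_3 = -0.0004717+0.04706j
Node n4: branches {R3, R4, R5, R7, R9, R10, R11, I2} → V_4 = 0.002737+0.03856j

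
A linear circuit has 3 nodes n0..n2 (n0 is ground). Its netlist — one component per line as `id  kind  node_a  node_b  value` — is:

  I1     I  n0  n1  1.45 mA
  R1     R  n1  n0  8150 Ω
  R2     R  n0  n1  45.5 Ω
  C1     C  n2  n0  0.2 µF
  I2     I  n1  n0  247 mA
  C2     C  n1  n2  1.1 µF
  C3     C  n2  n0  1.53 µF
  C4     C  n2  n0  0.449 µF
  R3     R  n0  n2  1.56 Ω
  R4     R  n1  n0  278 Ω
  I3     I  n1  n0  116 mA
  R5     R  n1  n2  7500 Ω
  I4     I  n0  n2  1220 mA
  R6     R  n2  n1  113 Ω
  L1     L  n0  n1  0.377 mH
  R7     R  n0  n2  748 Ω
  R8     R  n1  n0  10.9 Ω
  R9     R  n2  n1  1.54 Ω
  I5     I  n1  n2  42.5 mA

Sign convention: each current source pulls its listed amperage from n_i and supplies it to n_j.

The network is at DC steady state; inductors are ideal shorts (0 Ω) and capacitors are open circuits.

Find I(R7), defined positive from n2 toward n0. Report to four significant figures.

0.001298 A

Apply KCL at each of the 2 non-ground nodes and solve the resulting linear system.
Node n1: branches {I1, R1, R2, I2, C2, R4, I3, R5, R6, L1, R8, R9, I5} → V_1 = 0.000
Node n2: branches {C1, C2, C3, C4, R3, R5, I4, R6, R7, R9, I5} → V_2 = 0.9706
Source currents: i(L1)=-0.2350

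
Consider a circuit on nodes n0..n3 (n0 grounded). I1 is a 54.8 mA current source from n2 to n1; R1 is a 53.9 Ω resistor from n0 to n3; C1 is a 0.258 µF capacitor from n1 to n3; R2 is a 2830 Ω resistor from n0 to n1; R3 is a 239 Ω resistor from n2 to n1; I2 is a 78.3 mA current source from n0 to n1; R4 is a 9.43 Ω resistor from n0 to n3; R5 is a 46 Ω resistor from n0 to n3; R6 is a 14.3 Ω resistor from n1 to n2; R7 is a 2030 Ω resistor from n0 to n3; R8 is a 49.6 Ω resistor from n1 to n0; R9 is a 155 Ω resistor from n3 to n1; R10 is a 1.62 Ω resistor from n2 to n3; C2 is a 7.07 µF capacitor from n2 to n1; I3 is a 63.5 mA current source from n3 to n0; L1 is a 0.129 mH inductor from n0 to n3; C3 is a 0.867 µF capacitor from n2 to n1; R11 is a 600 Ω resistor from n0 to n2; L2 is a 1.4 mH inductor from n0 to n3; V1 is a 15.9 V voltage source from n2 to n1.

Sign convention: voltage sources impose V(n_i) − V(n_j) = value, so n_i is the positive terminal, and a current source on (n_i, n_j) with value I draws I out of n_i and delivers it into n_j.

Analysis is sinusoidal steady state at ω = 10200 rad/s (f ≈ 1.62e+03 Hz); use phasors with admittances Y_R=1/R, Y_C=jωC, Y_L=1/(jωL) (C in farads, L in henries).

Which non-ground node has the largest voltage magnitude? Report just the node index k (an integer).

Element admittances at ω=10200 rad/s:
  I1: injects 0.0548 A into n1 (from n2)
  Y(R1) = 0.01855+0.000j S between n0,n3
  Y(C1) = 0.000+0.002632j S between n1,n3
  Y(R2) = 0.0003534+0.000j S between n0,n1
  Y(R3) = 0.004184+0.000j S between n2,n1
  I2: injects 0.0783 A into n1 (from n0)
  Y(R4) = 0.1060+0.000j S between n0,n3
  Y(R5) = 0.02174+0.000j S between n0,n3
  Y(R6) = 0.06993+0.000j S between n1,n2
  Y(R7) = 0.0004926+0.000j S between n0,n3
  Y(R8) = 0.02016+0.000j S between n1,n0
  Y(R9) = 0.006452+0.000j S between n3,n1
  Y(R10) = 0.6173+0.000j S between n2,n3
  Y(C2) = 0.000+0.07211j S between n2,n1
  I3: injects 0.0635 A into n0 (from n3)
  Y(L1) = 0.000-0.7600j S between n0,n3
  Y(C3) = 0.000+0.008843j S between n2,n1
  Y(R11) = 0.001667+0.000j S between n0,n2
  Y(L2) = 0.000-0.07003j S between n0,n3
  V1: constraint V(n2)−V(n1) = 15.9
Assemble and solve the 4×4 MNA system:
  V(n1)=-15.04+0.4229j  V(n2)=0.8600+0.4229j  V(n3)=0.07748+0.3741j
  i(V1)=-1.718-1.318j

1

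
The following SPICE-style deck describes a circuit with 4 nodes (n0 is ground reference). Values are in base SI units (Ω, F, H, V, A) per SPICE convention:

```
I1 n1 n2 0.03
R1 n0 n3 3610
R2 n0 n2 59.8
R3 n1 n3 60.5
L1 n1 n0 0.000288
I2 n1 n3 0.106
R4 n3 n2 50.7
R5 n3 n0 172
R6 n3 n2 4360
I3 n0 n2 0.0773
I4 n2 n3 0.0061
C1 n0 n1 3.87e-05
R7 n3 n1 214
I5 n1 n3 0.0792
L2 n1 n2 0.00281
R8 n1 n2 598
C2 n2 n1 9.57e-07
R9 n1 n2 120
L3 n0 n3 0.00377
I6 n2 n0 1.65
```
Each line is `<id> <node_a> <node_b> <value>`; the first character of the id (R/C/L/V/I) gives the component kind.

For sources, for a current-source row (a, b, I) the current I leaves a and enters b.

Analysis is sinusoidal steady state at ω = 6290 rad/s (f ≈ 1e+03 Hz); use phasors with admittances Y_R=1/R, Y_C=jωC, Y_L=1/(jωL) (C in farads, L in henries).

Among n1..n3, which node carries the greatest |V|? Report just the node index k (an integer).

Element admittances at ω=6290 rad/s:
  I1: injects 0.03 A into n2 (from n1)
  Y(R1) = 0.0002770+0.000j S between n0,n3
  Y(R2) = 0.01672+0.000j S between n0,n2
  Y(R3) = 0.01653+0.000j S between n1,n3
  Y(L1) = 0.000-0.5520j S between n1,n0
  I2: injects 0.106 A into n3 (from n1)
  Y(R4) = 0.01972+0.000j S between n3,n2
  Y(R5) = 0.005814+0.000j S between n3,n0
  Y(R6) = 0.0002294+0.000j S between n3,n2
  I3: injects 0.0773 A into n2 (from n0)
  I4: injects 0.0061 A into n3 (from n2)
  Y(C1) = 0.000+0.2434j S between n0,n1
  Y(R7) = 0.004673+0.000j S between n3,n1
  I5: injects 0.0792 A into n3 (from n1)
  Y(L2) = 0.000-0.05658j S between n1,n2
  Y(R8) = 0.001672+0.000j S between n1,n2
  Y(C2) = 0.000+0.006020j S between n2,n1
  Y(R9) = 0.008333+0.000j S between n1,n2
  Y(L3) = 0.000-0.04217j S between n0,n3
  I6: injects 1.65 A into n0 (from n2)
Assemble and solve the 3×3 MNA system:
  V(n1)=-1.553-3.374j  V(n2)=-15.55-18.81j  V(n3)=2.910-6.861j

2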